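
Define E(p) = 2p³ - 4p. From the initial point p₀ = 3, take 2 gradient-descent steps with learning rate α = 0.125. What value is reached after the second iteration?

E′(p) = 6p² - 4
Step 1: E′(3) = 50; p₁ = 3 − 0.125·50 = -3.25
Step 2: E′(-3.25) = 59.375; p₂ = -3.25 − 0.125·59.375 = -10.671875

-10.671875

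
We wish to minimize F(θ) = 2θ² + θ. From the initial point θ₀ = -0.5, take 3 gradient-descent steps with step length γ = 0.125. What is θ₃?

-0.28125

F′(θ) = 4θ + 1
θ₁ = -0.5 − 0.125·(-1) = -0.375
θ₂ = -0.375 − 0.125·(-0.5) = -0.3125
θ₃ = -0.3125 − 0.125·(-0.25) = -0.28125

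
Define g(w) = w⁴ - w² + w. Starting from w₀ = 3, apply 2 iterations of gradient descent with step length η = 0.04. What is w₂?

g′(w) = 4w³ - 2w + 1
Step 1: g′(3) = 103; w₁ = 3 − 0.04·103 = -1.12
Step 2: g′(-1.12) = -2.379712; w₂ = -1.12 − 0.04·(-2.379712) = -1.02481152

-1.02481152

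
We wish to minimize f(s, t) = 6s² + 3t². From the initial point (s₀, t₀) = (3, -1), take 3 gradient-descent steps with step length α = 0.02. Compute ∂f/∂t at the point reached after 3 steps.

∇f = (12s, 6t)
Step 1: at (3, -1), ∇f = (36, -6) → (3, -1) − 0.02·(36, -6) = (2.28, -0.88)
Step 2: at (2.28, -0.88), ∇f = (27.36, -5.28) → (2.28, -0.88) − 0.02·(27.36, -5.28) = (1.7328, -0.7744)
Step 3: at (1.7328, -0.7744), ∇f = (20.7936, -4.6464) → (1.7328, -0.7744) − 0.02·(20.7936, -4.6464) = (1.316928, -0.681472)
∂f/∂t at (1.316928, -0.681472) = -4.088832

-4.088832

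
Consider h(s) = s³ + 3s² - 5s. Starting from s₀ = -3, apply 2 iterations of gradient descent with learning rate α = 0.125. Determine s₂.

-4.84375

h′(s) = 3s² + 6s - 5
Step 1: h′(-3) = 4; s₁ = -3 − 0.125·4 = -3.5
Step 2: h′(-3.5) = 10.75; s₂ = -3.5 − 0.125·10.75 = -4.84375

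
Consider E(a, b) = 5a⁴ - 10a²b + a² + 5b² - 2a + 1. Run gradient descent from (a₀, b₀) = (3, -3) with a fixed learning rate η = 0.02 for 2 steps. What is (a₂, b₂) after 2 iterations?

(596.9559168, 25.87808)

∇E = (20a³ - 20ab + 2a - 2, -10a² + 10b)
Step 1: at (3, -3), ∇E = (724, -120) → (3, -3) − 0.02·(724, -120) = (-11.48, -0.6)
Step 2: at (-11.48, -0.6), ∇E = (-30421.79584, -1323.904) → (-11.48, -0.6) − 0.02·(-30421.79584, -1323.904) = (596.9559168, 25.87808)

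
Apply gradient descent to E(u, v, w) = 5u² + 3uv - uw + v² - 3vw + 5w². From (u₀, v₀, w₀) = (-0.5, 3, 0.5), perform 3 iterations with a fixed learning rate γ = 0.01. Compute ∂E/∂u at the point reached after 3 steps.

2.2483945

∇E = (10u + 3v - w, 3u + 2v - 3w, -u - 3v + 10w)
(u₁, v₁, w₁) = (-0.5, 3, 0.5) − 0.01·(3.5, 3, -3.5) = (-0.535, 2.97, 0.535)
(u₂, v₂, w₂) = (-0.535, 2.97, 0.535) − 0.01·(3.025, 2.73, -3.025) = (-0.56525, 2.9427, 0.56525)
(u₃, v₃, w₃) = (-0.56525, 2.9427, 0.56525) − 0.01·(2.61035, 2.4939, -2.61035) = (-0.5913535, 2.917761, 0.5913535)
∂E/∂u at (-0.5913535, 2.917761, 0.5913535) = 2.2483945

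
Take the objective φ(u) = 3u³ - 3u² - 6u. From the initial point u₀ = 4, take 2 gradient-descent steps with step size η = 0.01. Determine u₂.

φ′(u) = 9u² - 6u - 6
u₁ = 4 − 0.01·114 = 2.86
u₂ = 2.86 − 0.01·50.4564 = 2.355436

2.355436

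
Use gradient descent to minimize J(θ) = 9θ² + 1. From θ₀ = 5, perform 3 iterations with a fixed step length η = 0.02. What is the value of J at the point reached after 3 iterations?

J′(θ) = 18θ
Step 1: J′(5) = 90; θ₁ = 5 − 0.02·90 = 3.2
Step 2: J′(3.2) = 57.6; θ₂ = 3.2 − 0.02·57.6 = 2.048
Step 3: J′(2.048) = 36.864; θ₃ = 2.048 − 0.02·36.864 = 1.31072
J(1.31072) = 16.4618822656

16.4618822656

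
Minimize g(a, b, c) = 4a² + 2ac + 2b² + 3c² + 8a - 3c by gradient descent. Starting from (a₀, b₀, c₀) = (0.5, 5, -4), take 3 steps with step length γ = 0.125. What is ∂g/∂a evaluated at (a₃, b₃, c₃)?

∇g = (8a + 2c + 8, 4b, 2a + 6c - 3)
(a₁, b₁, c₁) = (0.5, 5, -4) − 0.125·(4, 20, -26) = (0, 2.5, -0.75)
(a₂, b₂, c₂) = (0, 2.5, -0.75) − 0.125·(6.5, 10, -7.5) = (-0.8125, 1.25, 0.1875)
(a₃, b₃, c₃) = (-0.8125, 1.25, 0.1875) − 0.125·(1.875, 5, -3.5) = (-1.046875, 0.625, 0.625)
∂g/∂a at (-1.046875, 0.625, 0.625) = 0.875

0.875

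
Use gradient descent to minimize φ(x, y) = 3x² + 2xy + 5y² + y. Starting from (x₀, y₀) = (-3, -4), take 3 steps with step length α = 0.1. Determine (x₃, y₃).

∇φ = (6x + 2y, 2x + 10y + 1)
(x₁, y₁) = (-3, -4) − 0.1·(-26, -45) = (-0.4, 0.5)
(x₂, y₂) = (-0.4, 0.5) − 0.1·(-1.4, 5.2) = (-0.26, -0.02)
(x₃, y₃) = (-0.26, -0.02) − 0.1·(-1.6, 0.28) = (-0.1, -0.048)

(-0.1, -0.048)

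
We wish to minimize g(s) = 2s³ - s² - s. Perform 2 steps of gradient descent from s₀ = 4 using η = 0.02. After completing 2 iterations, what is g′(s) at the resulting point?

g′(s) = 6s² - 2s - 1
s₁ = 4 − 0.02·87 = 2.26
s₂ = 2.26 − 0.02·25.1256 = 1.757488
g′(s) at (1.757488) = 14.017608420864

14.017608420864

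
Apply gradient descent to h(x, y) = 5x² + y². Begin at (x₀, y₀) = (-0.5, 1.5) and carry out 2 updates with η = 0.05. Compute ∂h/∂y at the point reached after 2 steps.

2.43

∇h = (10x, 2y)
(x₁, y₁) = (-0.5, 1.5) − 0.05·(-5, 3) = (-0.25, 1.35)
(x₂, y₂) = (-0.25, 1.35) − 0.05·(-2.5, 2.7) = (-0.125, 1.215)
∂h/∂y at (-0.125, 1.215) = 2.43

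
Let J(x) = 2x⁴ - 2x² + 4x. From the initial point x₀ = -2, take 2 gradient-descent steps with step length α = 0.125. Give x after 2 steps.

-84.875

J′(x) = 8x³ - 4x + 4
x₁ = -2 − 0.125·(-52) = 4.5
x₂ = 4.5 − 0.125·715 = -84.875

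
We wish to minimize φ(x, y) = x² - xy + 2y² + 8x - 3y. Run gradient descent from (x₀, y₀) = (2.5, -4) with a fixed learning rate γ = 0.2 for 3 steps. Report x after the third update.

-2.752

∇φ = (2x - y + 8, -x + 4y - 3)
(x₁, y₁) = (2.5, -4) − 0.2·(17, -21.5) = (-0.9, 0.3)
(x₂, y₂) = (-0.9, 0.3) − 0.2·(5.9, -0.9) = (-2.08, 0.48)
(x₃, y₃) = (-2.08, 0.48) − 0.2·(3.36, 1) = (-2.752, 0.28)
x = -2.752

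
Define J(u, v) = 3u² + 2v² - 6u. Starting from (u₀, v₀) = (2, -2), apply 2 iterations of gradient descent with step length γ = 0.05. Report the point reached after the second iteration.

(1.49, -1.28)

∇J = (6u - 6, 4v)
(u₁, v₁) = (2, -2) − 0.05·(6, -8) = (1.7, -1.6)
(u₂, v₂) = (1.7, -1.6) − 0.05·(4.2, -6.4) = (1.49, -1.28)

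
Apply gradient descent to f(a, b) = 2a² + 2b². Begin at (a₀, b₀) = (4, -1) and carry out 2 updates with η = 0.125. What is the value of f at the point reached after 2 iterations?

∇f = (4a, 4b)
Step 1: at (4, -1), ∇f = (16, -4) → (4, -1) − 0.125·(16, -4) = (2, -0.5)
Step 2: at (2, -0.5), ∇f = (8, -2) → (2, -0.5) − 0.125·(8, -2) = (1, -0.25)
f(1, -0.25) = 2.125

2.125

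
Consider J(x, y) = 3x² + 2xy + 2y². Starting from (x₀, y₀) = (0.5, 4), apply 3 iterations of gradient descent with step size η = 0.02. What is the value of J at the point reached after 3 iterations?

∇J = (6x + 2y, 2x + 4y)
Step 1: at (0.5, 4), ∇J = (11, 17) → (0.5, 4) − 0.02·(11, 17) = (0.28, 3.66)
Step 2: at (0.28, 3.66), ∇J = (9, 15.2) → (0.28, 3.66) − 0.02·(9, 15.2) = (0.1, 3.356)
Step 3: at (0.1, 3.356), ∇J = (7.312, 13.624) → (0.1, 3.356) − 0.02·(7.312, 13.624) = (-0.04624, 3.08352)
J(-0.04624, 3.08352) = 18.737441664

18.737441664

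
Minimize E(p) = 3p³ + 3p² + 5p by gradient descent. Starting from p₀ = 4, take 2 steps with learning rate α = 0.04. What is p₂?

-5.488704

E′(p) = 9p² + 6p + 5
p₁ = 4 − 0.04·173 = -2.92
p₂ = -2.92 − 0.04·64.2176 = -5.488704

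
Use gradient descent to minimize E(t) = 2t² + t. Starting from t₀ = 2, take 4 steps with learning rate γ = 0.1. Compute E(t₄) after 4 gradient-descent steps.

0.04506112

E′(t) = 4t + 1
t₁ = 2 − 0.1·9 = 1.1
t₂ = 1.1 − 0.1·5.4 = 0.56
t₃ = 0.56 − 0.1·3.24 = 0.236
t₄ = 0.236 − 0.1·1.944 = 0.0416
E(0.0416) = 0.04506112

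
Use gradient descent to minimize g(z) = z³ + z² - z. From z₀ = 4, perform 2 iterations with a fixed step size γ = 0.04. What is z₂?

g′(z) = 3z² + 2z - 1
z₁ = 4 − 0.04·55 = 1.8
z₂ = 1.8 − 0.04·12.32 = 1.3072

1.3072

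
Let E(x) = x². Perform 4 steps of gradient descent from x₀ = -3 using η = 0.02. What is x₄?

-2.54803968

E′(x) = 2x
x₁ = -3 − 0.02·(-6) = -2.88
x₂ = -2.88 − 0.02·(-5.76) = -2.7648
x₃ = -2.7648 − 0.02·(-5.5296) = -2.654208
x₄ = -2.654208 − 0.02·(-5.308416) = -2.54803968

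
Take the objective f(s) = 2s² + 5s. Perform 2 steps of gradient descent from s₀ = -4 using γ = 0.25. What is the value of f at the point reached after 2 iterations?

-3.125

f′(s) = 4s + 5
s₁ = -4 − 0.25·(-11) = -1.25
s₂ = -1.25 − 0.25·0 = -1.25
f(-1.25) = -3.125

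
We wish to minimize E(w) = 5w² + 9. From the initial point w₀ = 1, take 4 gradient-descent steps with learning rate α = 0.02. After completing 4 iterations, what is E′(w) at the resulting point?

4.096

E′(w) = 10w
Step 1: E′(1) = 10; w₁ = 1 − 0.02·10 = 0.8
Step 2: E′(0.8) = 8; w₂ = 0.8 − 0.02·8 = 0.64
Step 3: E′(0.64) = 6.4; w₃ = 0.64 − 0.02·6.4 = 0.512
Step 4: E′(0.512) = 5.12; w₄ = 0.512 − 0.02·5.12 = 0.4096
E′(w) at (0.4096) = 4.096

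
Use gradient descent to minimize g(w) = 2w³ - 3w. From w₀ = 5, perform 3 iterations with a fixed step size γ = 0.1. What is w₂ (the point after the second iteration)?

-65.854

g′(w) = 6w² - 3
Step 1: g′(5) = 147; w₁ = 5 − 0.1·147 = -9.7
Step 2: g′(-9.7) = 561.54; w₂ = -9.7 − 0.1·561.54 = -65.854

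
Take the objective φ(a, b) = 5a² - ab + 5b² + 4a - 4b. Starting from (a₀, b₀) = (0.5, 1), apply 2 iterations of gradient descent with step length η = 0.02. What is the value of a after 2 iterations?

0.2098

∇φ = (10a - b + 4, -a + 10b - 4)
Step 1: at (0.5, 1), ∇φ = (8, 5.5) → (0.5, 1) − 0.02·(8, 5.5) = (0.34, 0.89)
Step 2: at (0.34, 0.89), ∇φ = (6.51, 4.56) → (0.34, 0.89) − 0.02·(6.51, 4.56) = (0.2098, 0.7988)
a = 0.2098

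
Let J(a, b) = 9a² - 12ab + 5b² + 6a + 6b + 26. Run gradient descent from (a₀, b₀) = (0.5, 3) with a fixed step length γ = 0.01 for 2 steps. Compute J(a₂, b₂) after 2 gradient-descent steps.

∇J = (18a - 12b + 6, -12a + 10b + 6)
Step 1: at (0.5, 3), ∇J = (-21, 30) → (0.5, 3) − 0.01·(-21, 30) = (0.71, 2.7)
Step 2: at (0.71, 2.7), ∇J = (-13.62, 24.48) → (0.71, 2.7) − 0.01·(-13.62, 24.48) = (0.8462, 2.4552)
J(0.8462, 2.4552) = 57.46184228

57.46184228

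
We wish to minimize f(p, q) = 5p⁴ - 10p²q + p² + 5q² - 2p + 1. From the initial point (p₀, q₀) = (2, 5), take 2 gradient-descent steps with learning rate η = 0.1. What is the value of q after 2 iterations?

33.64

∇f = (20p³ - 20pq + 2p - 2, -10p² + 10q)
(p₁, q₁) = (2, 5) − 0.1·(-38, 10) = (5.8, 4)
(p₂, q₂) = (5.8, 4) − 0.1·(3447.84, -296.4) = (-338.984, 33.64)
q = 33.64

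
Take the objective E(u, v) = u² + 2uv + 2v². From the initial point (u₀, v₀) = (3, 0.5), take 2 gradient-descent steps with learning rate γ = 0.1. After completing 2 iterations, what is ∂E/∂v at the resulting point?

1.24

∇E = (2u + 2v, 2u + 4v)
(u₁, v₁) = (3, 0.5) − 0.1·(7, 8) = (2.3, -0.3)
(u₂, v₂) = (2.3, -0.3) − 0.1·(4, 3.4) = (1.9, -0.64)
∂E/∂v at (1.9, -0.64) = 1.24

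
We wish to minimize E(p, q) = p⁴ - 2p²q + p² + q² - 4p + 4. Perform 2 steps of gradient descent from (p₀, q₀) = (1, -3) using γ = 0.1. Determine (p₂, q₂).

∇E = (4p³ - 4pq + 2p - 4, -2p² + 2q)
Step 1: at (1, -3), ∇E = (14, -8) → (1, -3) − 0.1·(14, -8) = (-0.4, -2.2)
Step 2: at (-0.4, -2.2), ∇E = (-8.576, -4.72) → (-0.4, -2.2) − 0.1·(-8.576, -4.72) = (0.4576, -1.728)

(0.4576, -1.728)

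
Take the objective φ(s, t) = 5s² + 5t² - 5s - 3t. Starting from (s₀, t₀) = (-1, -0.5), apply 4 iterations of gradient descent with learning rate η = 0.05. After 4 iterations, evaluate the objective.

-1.6435546875

∇φ = (10s - 5, 10t - 3)
Step 1: at (-1, -0.5), ∇φ = (-15, -8) → (-1, -0.5) − 0.05·(-15, -8) = (-0.25, -0.1)
Step 2: at (-0.25, -0.1), ∇φ = (-7.5, -4) → (-0.25, -0.1) − 0.05·(-7.5, -4) = (0.125, 0.1)
Step 3: at (0.125, 0.1), ∇φ = (-3.75, -2) → (0.125, 0.1) − 0.05·(-3.75, -2) = (0.3125, 0.2)
Step 4: at (0.3125, 0.2), ∇φ = (-1.875, -1) → (0.3125, 0.2) − 0.05·(-1.875, -1) = (0.40625, 0.25)
φ(0.40625, 0.25) = -1.6435546875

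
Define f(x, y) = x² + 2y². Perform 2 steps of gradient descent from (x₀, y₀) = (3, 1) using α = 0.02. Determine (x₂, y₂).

∇f = (2x, 4y)
Step 1: at (3, 1), ∇f = (6, 4) → (3, 1) − 0.02·(6, 4) = (2.88, 0.92)
Step 2: at (2.88, 0.92), ∇f = (5.76, 3.68) → (2.88, 0.92) − 0.02·(5.76, 3.68) = (2.7648, 0.8464)

(2.7648, 0.8464)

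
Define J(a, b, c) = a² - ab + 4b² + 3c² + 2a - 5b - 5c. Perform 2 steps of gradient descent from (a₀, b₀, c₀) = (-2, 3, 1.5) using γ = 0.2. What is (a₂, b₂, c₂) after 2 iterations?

(-1.24, 1.52, 0.86)

∇J = (2a - b + 2, -a + 8b - 5, 6c - 5)
(a₁, b₁, c₁) = (-2, 3, 1.5) − 0.2·(-5, 21, 4) = (-1, -1.2, 0.7)
(a₂, b₂, c₂) = (-1, -1.2, 0.7) − 0.2·(1.2, -13.6, -0.8) = (-1.24, 1.52, 0.86)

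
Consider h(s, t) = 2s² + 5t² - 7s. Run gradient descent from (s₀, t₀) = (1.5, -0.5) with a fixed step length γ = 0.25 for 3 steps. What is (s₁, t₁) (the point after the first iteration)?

(1.75, 0.75)

∇h = (4s - 7, 10t)
(s₁, t₁) = (1.5, -0.5) − 0.25·(-1, -5) = (1.75, 0.75)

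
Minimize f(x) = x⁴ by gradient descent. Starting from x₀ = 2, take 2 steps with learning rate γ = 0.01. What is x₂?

1.49033472

f′(x) = 4x³
Step 1: f′(2) = 32; x₁ = 2 − 0.01·32 = 1.68
Step 2: f′(1.68) = 18.966528; x₂ = 1.68 − 0.01·18.966528 = 1.49033472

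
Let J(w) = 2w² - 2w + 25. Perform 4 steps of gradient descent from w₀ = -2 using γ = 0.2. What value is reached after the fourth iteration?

0.496

J′(w) = 4w - 2
w₁ = -2 − 0.2·(-10) = 0
w₂ = 0 − 0.2·(-2) = 0.4
w₃ = 0.4 − 0.2·(-0.4) = 0.48
w₄ = 0.48 − 0.2·(-0.08) = 0.496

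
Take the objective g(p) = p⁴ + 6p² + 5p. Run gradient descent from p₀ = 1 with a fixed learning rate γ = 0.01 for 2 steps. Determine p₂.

g′(p) = 4p³ + 12p + 5
p₁ = 1 − 0.01·21 = 0.79
p₂ = 0.79 − 0.01·16.452156 = 0.62547844

0.62547844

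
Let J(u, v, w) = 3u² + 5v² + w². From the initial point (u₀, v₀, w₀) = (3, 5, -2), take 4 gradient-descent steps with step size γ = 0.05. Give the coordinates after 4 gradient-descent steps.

(0.7203, 0.3125, -1.3122)

∇J = (6u, 10v, 2w)
(u₁, v₁, w₁) = (3, 5, -2) − 0.05·(18, 50, -4) = (2.1, 2.5, -1.8)
(u₂, v₂, w₂) = (2.1, 2.5, -1.8) − 0.05·(12.6, 25, -3.6) = (1.47, 1.25, -1.62)
(u₃, v₃, w₃) = (1.47, 1.25, -1.62) − 0.05·(8.82, 12.5, -3.24) = (1.029, 0.625, -1.458)
(u₄, v₄, w₄) = (1.029, 0.625, -1.458) − 0.05·(6.174, 6.25, -2.916) = (0.7203, 0.3125, -1.3122)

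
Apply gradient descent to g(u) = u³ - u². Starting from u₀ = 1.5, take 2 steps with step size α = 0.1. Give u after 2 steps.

g′(u) = 3u² - 2u
Step 1: g′(1.5) = 3.75; u₁ = 1.5 − 0.1·3.75 = 1.125
Step 2: g′(1.125) = 1.546875; u₂ = 1.125 − 0.1·1.546875 = 0.9703125

0.9703125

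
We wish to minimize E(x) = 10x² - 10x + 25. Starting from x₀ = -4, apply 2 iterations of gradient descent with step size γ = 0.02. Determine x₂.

-1.12

E′(x) = 20x - 10
x₁ = -4 − 0.02·(-90) = -2.2
x₂ = -2.2 − 0.02·(-54) = -1.12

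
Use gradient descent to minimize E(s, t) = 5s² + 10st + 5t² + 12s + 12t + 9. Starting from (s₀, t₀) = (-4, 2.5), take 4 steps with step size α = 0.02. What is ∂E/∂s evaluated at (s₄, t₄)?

-0.3888

∇E = (10s + 10t + 12, 10s + 10t + 12)
(s₁, t₁) = (-4, 2.5) − 0.02·(-3, -3) = (-3.94, 2.56)
(s₂, t₂) = (-3.94, 2.56) − 0.02·(-1.8, -1.8) = (-3.904, 2.596)
(s₃, t₃) = (-3.904, 2.596) − 0.02·(-1.08, -1.08) = (-3.8824, 2.6176)
(s₄, t₄) = (-3.8824, 2.6176) − 0.02·(-0.648, -0.648) = (-3.86944, 2.63056)
∂E/∂s at (-3.86944, 2.63056) = -0.3888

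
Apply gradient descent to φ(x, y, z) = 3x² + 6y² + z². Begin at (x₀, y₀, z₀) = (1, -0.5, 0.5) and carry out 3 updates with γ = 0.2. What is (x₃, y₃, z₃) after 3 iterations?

∇φ = (6x, 12y, 2z)
(x₁, y₁, z₁) = (1, -0.5, 0.5) − 0.2·(6, -6, 1) = (-0.2, 0.7, 0.3)
(x₂, y₂, z₂) = (-0.2, 0.7, 0.3) − 0.2·(-1.2, 8.4, 0.6) = (0.04, -0.98, 0.18)
(x₃, y₃, z₃) = (0.04, -0.98, 0.18) − 0.2·(0.24, -11.76, 0.36) = (-0.008, 1.372, 0.108)

(-0.008, 1.372, 0.108)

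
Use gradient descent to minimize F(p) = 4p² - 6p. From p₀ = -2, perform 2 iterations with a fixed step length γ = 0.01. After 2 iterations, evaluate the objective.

F′(p) = 8p - 6
Step 1: F′(-2) = -22; p₁ = -2 − 0.01·(-22) = -1.78
Step 2: F′(-1.78) = -20.24; p₂ = -1.78 − 0.01·(-20.24) = -1.5776
F(-1.5776) = 19.42088704

19.42088704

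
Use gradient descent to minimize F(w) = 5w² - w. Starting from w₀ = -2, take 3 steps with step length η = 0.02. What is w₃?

F′(w) = 10w - 1
Step 1: F′(-2) = -21; w₁ = -2 − 0.02·(-21) = -1.58
Step 2: F′(-1.58) = -16.8; w₂ = -1.58 − 0.02·(-16.8) = -1.244
Step 3: F′(-1.244) = -13.44; w₃ = -1.244 − 0.02·(-13.44) = -0.9752

-0.9752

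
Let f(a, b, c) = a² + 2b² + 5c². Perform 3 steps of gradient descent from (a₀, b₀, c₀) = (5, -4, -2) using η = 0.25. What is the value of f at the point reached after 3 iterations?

∇f = (2a, 4b, 10c)
Step 1: at (5, -4, -2), ∇f = (10, -16, -20) → (5, -4, -2) − 0.25·(10, -16, -20) = (2.5, 0, 3)
Step 2: at (2.5, 0, 3), ∇f = (5, 0, 30) → (2.5, 0, 3) − 0.25·(5, 0, 30) = (1.25, 0, -4.5)
Step 3: at (1.25, 0, -4.5), ∇f = (2.5, 0, -45) → (1.25, 0, -4.5) − 0.25·(2.5, 0, -45) = (0.625, 0, 6.75)
f(0.625, 0, 6.75) = 228.203125

228.203125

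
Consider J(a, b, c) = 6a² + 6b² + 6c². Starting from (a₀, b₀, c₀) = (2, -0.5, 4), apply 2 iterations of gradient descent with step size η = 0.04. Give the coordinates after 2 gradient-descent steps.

∇J = (12a, 12b, 12c)
Step 1: at (2, -0.5, 4), ∇J = (24, -6, 48) → (2, -0.5, 4) − 0.04·(24, -6, 48) = (1.04, -0.26, 2.08)
Step 2: at (1.04, -0.26, 2.08), ∇J = (12.48, -3.12, 24.96) → (1.04, -0.26, 2.08) − 0.04·(12.48, -3.12, 24.96) = (0.5408, -0.1352, 1.0816)

(0.5408, -0.1352, 1.0816)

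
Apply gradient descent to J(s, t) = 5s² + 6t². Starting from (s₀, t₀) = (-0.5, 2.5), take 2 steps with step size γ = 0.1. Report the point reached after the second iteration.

∇J = (10s, 12t)
(s₁, t₁) = (-0.5, 2.5) − 0.1·(-5, 30) = (0, -0.5)
(s₂, t₂) = (0, -0.5) − 0.1·(0, -6) = (0, 0.1)

(0, 0.1)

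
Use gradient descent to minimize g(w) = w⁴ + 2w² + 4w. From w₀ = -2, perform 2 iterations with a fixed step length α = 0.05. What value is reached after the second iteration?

g′(w) = 4w³ + 4w + 4
w₁ = -2 − 0.05·(-36) = -0.2
w₂ = -0.2 − 0.05·3.168 = -0.3584

-0.3584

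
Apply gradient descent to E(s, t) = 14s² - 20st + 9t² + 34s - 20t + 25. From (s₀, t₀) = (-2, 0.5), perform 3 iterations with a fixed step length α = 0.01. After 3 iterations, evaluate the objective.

∇E = (28s - 20t + 34, -20s + 18t - 20)
(s₁, t₁) = (-2, 0.5) − 0.01·(-32, 29) = (-1.68, 0.21)
(s₂, t₂) = (-1.68, 0.21) − 0.01·(-17.24, 17.38) = (-1.5076, 0.0362)
(s₃, t₃) = (-1.5076, 0.0362) − 0.01·(-8.9368, 10.8036) = (-1.418232, -0.071836)
E(-1.418232, -0.071836) = 4.38502150056

4.38502150056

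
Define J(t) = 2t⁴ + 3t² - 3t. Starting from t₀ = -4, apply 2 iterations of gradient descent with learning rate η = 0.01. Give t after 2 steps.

1.12175048

J′(t) = 8t³ + 6t - 3
t₁ = -4 − 0.01·(-539) = 1.39
t₂ = 1.39 − 0.01·26.824952 = 1.12175048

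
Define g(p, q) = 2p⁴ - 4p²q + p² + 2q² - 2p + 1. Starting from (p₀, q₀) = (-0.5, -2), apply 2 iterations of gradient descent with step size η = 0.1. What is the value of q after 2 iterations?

∇g = (8p³ - 8pq + 2p - 2, -4p² + 4q)
(p₁, q₁) = (-0.5, -2) − 0.1·(-12, -9) = (0.7, -1.1)
(p₂, q₂) = (0.7, -1.1) − 0.1·(8.304, -6.36) = (-0.1304, -0.464)
q = -0.464

-0.464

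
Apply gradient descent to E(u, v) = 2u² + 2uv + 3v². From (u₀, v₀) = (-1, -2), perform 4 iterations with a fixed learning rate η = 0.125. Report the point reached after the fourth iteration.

∇E = (4u + 2v, 2u + 6v)
Step 1: at (-1, -2), ∇E = (-8, -14) → (-1, -2) − 0.125·(-8, -14) = (0, -0.25)
Step 2: at (0, -0.25), ∇E = (-0.5, -1.5) → (0, -0.25) − 0.125·(-0.5, -1.5) = (0.0625, -0.0625)
Step 3: at (0.0625, -0.0625), ∇E = (0.125, -0.25) → (0.0625, -0.0625) − 0.125·(0.125, -0.25) = (0.046875, -0.03125)
Step 4: at (0.046875, -0.03125), ∇E = (0.125, -0.09375) → (0.046875, -0.03125) − 0.125·(0.125, -0.09375) = (0.03125, -0.01953125)

(0.03125, -0.01953125)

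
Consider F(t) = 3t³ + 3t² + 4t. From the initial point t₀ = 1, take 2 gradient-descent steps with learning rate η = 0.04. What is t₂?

F′(t) = 9t² + 6t + 4
t₁ = 1 − 0.04·19 = 0.24
t₂ = 0.24 − 0.04·5.9584 = 0.001664

0.001664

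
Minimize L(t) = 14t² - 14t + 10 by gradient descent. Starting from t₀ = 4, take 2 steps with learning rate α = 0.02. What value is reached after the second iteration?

1.1776

L′(t) = 28t - 14
t₁ = 4 − 0.02·98 = 2.04
t₂ = 2.04 − 0.02·43.12 = 1.1776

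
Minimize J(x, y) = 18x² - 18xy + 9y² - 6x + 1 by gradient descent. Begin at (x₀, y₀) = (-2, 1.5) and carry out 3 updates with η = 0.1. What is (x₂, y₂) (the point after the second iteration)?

∇J = (36x - 18y - 6, -18x + 18y)
Step 1: at (-2, 1.5), ∇J = (-105, 63) → (-2, 1.5) − 0.1·(-105, 63) = (8.5, -4.8)
Step 2: at (8.5, -4.8), ∇J = (386.4, -239.4) → (8.5, -4.8) − 0.1·(386.4, -239.4) = (-30.14, 19.14)

(-30.14, 19.14)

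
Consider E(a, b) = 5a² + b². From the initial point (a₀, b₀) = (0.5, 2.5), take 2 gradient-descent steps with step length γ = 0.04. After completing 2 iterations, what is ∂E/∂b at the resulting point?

4.232

∇E = (10a, 2b)
Step 1: at (0.5, 2.5), ∇E = (5, 5) → (0.5, 2.5) − 0.04·(5, 5) = (0.3, 2.3)
Step 2: at (0.3, 2.3), ∇E = (3, 4.6) → (0.3, 2.3) − 0.04·(3, 4.6) = (0.18, 2.116)
∂E/∂b at (0.18, 2.116) = 4.232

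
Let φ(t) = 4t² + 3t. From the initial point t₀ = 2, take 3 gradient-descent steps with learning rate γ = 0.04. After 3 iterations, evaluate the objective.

1.668197576704

φ′(t) = 8t + 3
Step 1: φ′(2) = 19; t₁ = 2 − 0.04·19 = 1.24
Step 2: φ′(1.24) = 12.92; t₂ = 1.24 − 0.04·12.92 = 0.7232
Step 3: φ′(0.7232) = 8.7856; t₃ = 0.7232 − 0.04·8.7856 = 0.371776
φ(0.371776) = 1.668197576704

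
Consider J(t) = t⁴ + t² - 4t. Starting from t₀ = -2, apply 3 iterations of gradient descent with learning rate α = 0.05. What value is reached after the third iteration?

J′(t) = 4t³ + 2t - 4
t₁ = -2 − 0.05·(-40) = 0
t₂ = 0 − 0.05·(-4) = 0.2
t₃ = 0.2 − 0.05·(-3.568) = 0.3784

0.3784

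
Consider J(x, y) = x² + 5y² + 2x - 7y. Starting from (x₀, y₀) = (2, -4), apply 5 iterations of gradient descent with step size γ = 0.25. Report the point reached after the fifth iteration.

∇J = (2x + 2, 10y - 7)
(x₁, y₁) = (2, -4) − 0.25·(6, -47) = (0.5, 7.75)
(x₂, y₂) = (0.5, 7.75) − 0.25·(3, 70.5) = (-0.25, -9.875)
(x₃, y₃) = (-0.25, -9.875) − 0.25·(1.5, -105.75) = (-0.625, 16.5625)
(x₄, y₄) = (-0.625, 16.5625) − 0.25·(0.75, 158.625) = (-0.8125, -23.09375)
(x₅, y₅) = (-0.8125, -23.09375) − 0.25·(0.375, -237.9375) = (-0.90625, 36.390625)

(-0.90625, 36.390625)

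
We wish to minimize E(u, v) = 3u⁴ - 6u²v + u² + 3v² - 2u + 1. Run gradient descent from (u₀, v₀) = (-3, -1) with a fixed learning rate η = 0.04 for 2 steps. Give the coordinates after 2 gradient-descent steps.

(-753.98517504, 34.030016)

∇E = (12u³ - 12uv + 2u - 2, -6u² + 6v)
Step 1: at (-3, -1), ∇E = (-368, -60) → (-3, -1) − 0.04·(-368, -60) = (11.72, 1.4)
Step 2: at (11.72, 1.4), ∇E = (19142.629376, -815.7504) → (11.72, 1.4) − 0.04·(19142.629376, -815.7504) = (-753.98517504, 34.030016)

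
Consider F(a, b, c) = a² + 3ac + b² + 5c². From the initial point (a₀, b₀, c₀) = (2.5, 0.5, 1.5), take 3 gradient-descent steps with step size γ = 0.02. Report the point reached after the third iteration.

∇F = (2a + 3c, 2b, 3a + 10c)
(a₁, b₁, c₁) = (2.5, 0.5, 1.5) − 0.02·(9.5, 1, 22.5) = (2.31, 0.48, 1.05)
(a₂, b₂, c₂) = (2.31, 0.48, 1.05) − 0.02·(7.77, 0.96, 17.43) = (2.1546, 0.4608, 0.7014)
(a₃, b₃, c₃) = (2.1546, 0.4608, 0.7014) − 0.02·(6.4134, 0.9216, 13.4778) = (2.026332, 0.442368, 0.431844)

(2.026332, 0.442368, 0.431844)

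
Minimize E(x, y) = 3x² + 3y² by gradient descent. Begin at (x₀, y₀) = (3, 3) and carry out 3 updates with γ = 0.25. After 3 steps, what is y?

∇E = (6x, 6y)
Step 1: at (3, 3), ∇E = (18, 18) → (3, 3) − 0.25·(18, 18) = (-1.5, -1.5)
Step 2: at (-1.5, -1.5), ∇E = (-9, -9) → (-1.5, -1.5) − 0.25·(-9, -9) = (0.75, 0.75)
Step 3: at (0.75, 0.75), ∇E = (4.5, 4.5) → (0.75, 0.75) − 0.25·(4.5, 4.5) = (-0.375, -0.375)
y = -0.375

-0.375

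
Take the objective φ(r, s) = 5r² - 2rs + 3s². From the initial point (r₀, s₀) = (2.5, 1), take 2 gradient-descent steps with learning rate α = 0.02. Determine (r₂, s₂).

∇φ = (10r - 2s, -2r + 6s)
Step 1: at (2.5, 1), ∇φ = (23, 1) → (2.5, 1) − 0.02·(23, 1) = (2.04, 0.98)
Step 2: at (2.04, 0.98), ∇φ = (18.44, 1.8) → (2.04, 0.98) − 0.02·(18.44, 1.8) = (1.6712, 0.944)

(1.6712, 0.944)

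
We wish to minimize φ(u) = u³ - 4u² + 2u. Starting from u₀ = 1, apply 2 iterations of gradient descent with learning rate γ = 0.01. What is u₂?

1.060573

φ′(u) = 3u² - 8u + 2
u₁ = 1 − 0.01·(-3) = 1.03
u₂ = 1.03 − 0.01·(-3.0573) = 1.060573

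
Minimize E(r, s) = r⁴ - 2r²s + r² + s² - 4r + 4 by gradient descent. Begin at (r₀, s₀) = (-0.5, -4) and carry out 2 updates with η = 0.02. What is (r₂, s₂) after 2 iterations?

(-0.06935464, -3.674684)

∇E = (4r³ - 4rs + 2r - 4, -2r² + 2s)
(r₁, s₁) = (-0.5, -4) − 0.02·(-13.5, -8.5) = (-0.23, -3.83)
(r₂, s₂) = (-0.23, -3.83) − 0.02·(-8.032268, -7.7658) = (-0.06935464, -3.674684)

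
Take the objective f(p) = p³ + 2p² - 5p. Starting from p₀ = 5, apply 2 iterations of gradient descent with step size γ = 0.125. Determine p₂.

-17.1484375

f′(p) = 3p² + 4p - 5
p₁ = 5 − 0.125·90 = -6.25
p₂ = -6.25 − 0.125·87.1875 = -17.1484375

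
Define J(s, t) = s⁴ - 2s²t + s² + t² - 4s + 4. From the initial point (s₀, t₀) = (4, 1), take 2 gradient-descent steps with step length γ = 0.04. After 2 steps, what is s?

23.40975616

∇J = (4s³ - 4st + 2s - 4, -2s² + 2t)
Step 1: at (4, 1), ∇J = (244, -30) → (4, 1) − 0.04·(244, -30) = (-5.76, 2.2)
Step 2: at (-5.76, 2.2), ∇J = (-729.243904, -61.9552) → (-5.76, 2.2) − 0.04·(-729.243904, -61.9552) = (23.40975616, 4.678208)
s = 23.40975616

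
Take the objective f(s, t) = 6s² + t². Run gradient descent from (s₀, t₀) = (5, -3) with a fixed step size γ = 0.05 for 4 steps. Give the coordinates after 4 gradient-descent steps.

(0.128, -1.9683)

∇f = (12s, 2t)
Step 1: at (5, -3), ∇f = (60, -6) → (5, -3) − 0.05·(60, -6) = (2, -2.7)
Step 2: at (2, -2.7), ∇f = (24, -5.4) → (2, -2.7) − 0.05·(24, -5.4) = (0.8, -2.43)
Step 3: at (0.8, -2.43), ∇f = (9.6, -4.86) → (0.8, -2.43) − 0.05·(9.6, -4.86) = (0.32, -2.187)
Step 4: at (0.32, -2.187), ∇f = (3.84, -4.374) → (0.32, -2.187) − 0.05·(3.84, -4.374) = (0.128, -1.9683)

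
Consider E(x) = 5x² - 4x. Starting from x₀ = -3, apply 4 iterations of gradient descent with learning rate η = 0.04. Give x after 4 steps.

E′(x) = 10x - 4
Step 1: E′(-3) = -34; x₁ = -3 − 0.04·(-34) = -1.64
Step 2: E′(-1.64) = -20.4; x₂ = -1.64 − 0.04·(-20.4) = -0.824
Step 3: E′(-0.824) = -12.24; x₃ = -0.824 − 0.04·(-12.24) = -0.3344
Step 4: E′(-0.3344) = -7.344; x₄ = -0.3344 − 0.04·(-7.344) = -0.04064

-0.04064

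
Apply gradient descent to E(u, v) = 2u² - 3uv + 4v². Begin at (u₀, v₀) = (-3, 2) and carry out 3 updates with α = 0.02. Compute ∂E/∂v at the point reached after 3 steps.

12.536928

∇E = (4u - 3v, -3u + 8v)
(u₁, v₁) = (-3, 2) − 0.02·(-18, 25) = (-2.64, 1.5)
(u₂, v₂) = (-2.64, 1.5) − 0.02·(-15.06, 19.92) = (-2.3388, 1.1016)
(u₃, v₃) = (-2.3388, 1.1016) − 0.02·(-12.66, 15.8292) = (-2.0856, 0.785016)
∂E/∂v at (-2.0856, 0.785016) = 12.536928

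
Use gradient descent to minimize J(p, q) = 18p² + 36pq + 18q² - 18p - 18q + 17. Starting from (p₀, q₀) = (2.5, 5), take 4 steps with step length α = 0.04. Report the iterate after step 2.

(11.3704, 13.8704)

∇J = (36p + 36q - 18, 36p + 36q - 18)
(p₁, q₁) = (2.5, 5) − 0.04·(252, 252) = (-7.58, -5.08)
(p₂, q₂) = (-7.58, -5.08) − 0.04·(-473.76, -473.76) = (11.3704, 13.8704)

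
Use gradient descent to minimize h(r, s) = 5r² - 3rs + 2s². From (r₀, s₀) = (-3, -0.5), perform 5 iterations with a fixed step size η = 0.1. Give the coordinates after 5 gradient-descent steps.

∇h = (10r - 3s, -3r + 4s)
Step 1: at (-3, -0.5), ∇h = (-28.5, 7) → (-3, -0.5) − 0.1·(-28.5, 7) = (-0.15, -1.2)
Step 2: at (-0.15, -1.2), ∇h = (2.1, -4.35) → (-0.15, -1.2) − 0.1·(2.1, -4.35) = (-0.36, -0.765)
Step 3: at (-0.36, -0.765), ∇h = (-1.305, -1.98) → (-0.36, -0.765) − 0.1·(-1.305, -1.98) = (-0.2295, -0.567)
Step 4: at (-0.2295, -0.567), ∇h = (-0.594, -1.5795) → (-0.2295, -0.567) − 0.1·(-0.594, -1.5795) = (-0.1701, -0.40905)
Step 5: at (-0.1701, -0.40905), ∇h = (-0.47385, -1.1259) → (-0.1701, -0.40905) − 0.1·(-0.47385, -1.1259) = (-0.122715, -0.29646)

(-0.122715, -0.29646)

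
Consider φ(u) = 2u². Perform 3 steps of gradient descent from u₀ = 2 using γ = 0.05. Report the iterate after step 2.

φ′(u) = 4u
u₁ = 2 − 0.05·8 = 1.6
u₂ = 1.6 − 0.05·6.4 = 1.28

1.28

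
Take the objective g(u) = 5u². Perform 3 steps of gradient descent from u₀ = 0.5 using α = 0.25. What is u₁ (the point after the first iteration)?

-0.75

g′(u) = 10u
Step 1: g′(0.5) = 5; u₁ = 0.5 − 0.25·5 = -0.75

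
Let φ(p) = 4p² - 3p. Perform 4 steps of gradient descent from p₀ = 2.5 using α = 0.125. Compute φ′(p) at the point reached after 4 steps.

φ′(p) = 8p - 3
p₁ = 2.5 − 0.125·17 = 0.375
p₂ = 0.375 − 0.125·0 = 0.375
p₃ = 0.375 − 0.125·0 = 0.375
p₄ = 0.375 − 0.125·0 = 0.375
φ′(p) at (0.375) = 0

0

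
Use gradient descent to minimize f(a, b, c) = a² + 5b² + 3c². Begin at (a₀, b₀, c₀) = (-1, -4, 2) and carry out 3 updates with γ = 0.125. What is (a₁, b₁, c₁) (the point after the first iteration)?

∇f = (2a, 10b, 6c)
Step 1: at (-1, -4, 2), ∇f = (-2, -40, 12) → (-1, -4, 2) − 0.125·(-2, -40, 12) = (-0.75, 1, 0.5)

(-0.75, 1, 0.5)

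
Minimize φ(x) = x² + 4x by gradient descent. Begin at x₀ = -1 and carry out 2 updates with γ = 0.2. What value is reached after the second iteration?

φ′(x) = 2x + 4
x₁ = -1 − 0.2·2 = -1.4
x₂ = -1.4 − 0.2·1.2 = -1.64

-1.64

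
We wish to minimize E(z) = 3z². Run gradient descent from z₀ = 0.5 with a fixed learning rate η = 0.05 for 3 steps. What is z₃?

E′(z) = 6z
Step 1: E′(0.5) = 3; z₁ = 0.5 − 0.05·3 = 0.35
Step 2: E′(0.35) = 2.1; z₂ = 0.35 − 0.05·2.1 = 0.245
Step 3: E′(0.245) = 1.47; z₃ = 0.245 − 0.05·1.47 = 0.1715

0.1715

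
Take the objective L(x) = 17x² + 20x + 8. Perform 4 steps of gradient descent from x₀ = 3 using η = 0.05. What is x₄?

0.2733

L′(x) = 34x + 20
Step 1: L′(3) = 122; x₁ = 3 − 0.05·122 = -3.1
Step 2: L′(-3.1) = -85.4; x₂ = -3.1 − 0.05·(-85.4) = 1.17
Step 3: L′(1.17) = 59.78; x₃ = 1.17 − 0.05·59.78 = -1.819
Step 4: L′(-1.819) = -41.846; x₄ = -1.819 − 0.05·(-41.846) = 0.2733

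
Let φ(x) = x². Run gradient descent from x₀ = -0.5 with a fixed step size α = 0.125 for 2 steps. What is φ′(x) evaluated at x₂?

φ′(x) = 2x
Step 1: φ′(-0.5) = -1; x₁ = -0.5 − 0.125·(-1) = -0.375
Step 2: φ′(-0.375) = -0.75; x₂ = -0.375 − 0.125·(-0.75) = -0.28125
φ′(x) at (-0.28125) = -0.5625

-0.5625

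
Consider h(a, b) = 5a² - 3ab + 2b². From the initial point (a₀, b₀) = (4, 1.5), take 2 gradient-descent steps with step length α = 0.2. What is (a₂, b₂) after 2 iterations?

(4.72, -1.32)

∇h = (10a - 3b, -3a + 4b)
(a₁, b₁) = (4, 1.5) − 0.2·(35.5, -6) = (-3.1, 2.7)
(a₂, b₂) = (-3.1, 2.7) − 0.2·(-39.1, 20.1) = (4.72, -1.32)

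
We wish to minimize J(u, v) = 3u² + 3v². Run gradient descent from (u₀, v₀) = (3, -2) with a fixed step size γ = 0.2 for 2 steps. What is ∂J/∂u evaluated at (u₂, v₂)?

∇J = (6u, 6v)
(u₁, v₁) = (3, -2) − 0.2·(18, -12) = (-0.6, 0.4)
(u₂, v₂) = (-0.6, 0.4) − 0.2·(-3.6, 2.4) = (0.12, -0.08)
∂J/∂u at (0.12, -0.08) = 0.72

0.72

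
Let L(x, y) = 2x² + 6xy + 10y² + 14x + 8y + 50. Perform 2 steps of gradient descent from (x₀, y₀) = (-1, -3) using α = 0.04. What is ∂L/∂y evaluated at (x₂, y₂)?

∇L = (4x + 6y + 14, 6x + 20y + 8)
(x₁, y₁) = (-1, -3) − 0.04·(-8, -58) = (-0.68, -0.68)
(x₂, y₂) = (-0.68, -0.68) − 0.04·(7.2, -9.68) = (-0.968, -0.2928)
∂L/∂y at (-0.968, -0.2928) = -3.664

-3.664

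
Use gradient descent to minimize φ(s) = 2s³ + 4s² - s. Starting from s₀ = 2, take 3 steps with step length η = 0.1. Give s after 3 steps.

φ′(s) = 6s² + 8s - 1
s₁ = 2 − 0.1·39 = -1.9
s₂ = -1.9 − 0.1·5.46 = -2.446
s₃ = -2.446 − 0.1·15.329496 = -3.9789496

-3.9789496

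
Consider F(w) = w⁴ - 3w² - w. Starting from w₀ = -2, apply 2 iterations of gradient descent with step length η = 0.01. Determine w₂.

-1.65798644

F′(w) = 4w³ - 6w - 1
Step 1: F′(-2) = -21; w₁ = -2 − 0.01·(-21) = -1.79
Step 2: F′(-1.79) = -13.201356; w₂ = -1.79 − 0.01·(-13.201356) = -1.65798644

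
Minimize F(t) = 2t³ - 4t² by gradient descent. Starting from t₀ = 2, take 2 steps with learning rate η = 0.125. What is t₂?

F′(t) = 6t² - 8t
Step 1: F′(2) = 8; t₁ = 2 − 0.125·8 = 1
Step 2: F′(1) = -2; t₂ = 1 − 0.125·(-2) = 1.25

1.25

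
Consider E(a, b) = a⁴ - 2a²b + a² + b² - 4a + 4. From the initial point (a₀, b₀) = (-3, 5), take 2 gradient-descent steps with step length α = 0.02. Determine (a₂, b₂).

∇E = (4a³ - 4ab + 2a - 4, -2a² + 2b)
Step 1: at (-3, 5), ∇E = (-58, -8) → (-3, 5) − 0.02·(-58, -8) = (-1.84, 5.16)
Step 2: at (-1.84, 5.16), ∇E = (5.379584, 3.5488) → (-1.84, 5.16) − 0.02·(5.379584, 3.5488) = (-1.94759168, 5.089024)

(-1.94759168, 5.089024)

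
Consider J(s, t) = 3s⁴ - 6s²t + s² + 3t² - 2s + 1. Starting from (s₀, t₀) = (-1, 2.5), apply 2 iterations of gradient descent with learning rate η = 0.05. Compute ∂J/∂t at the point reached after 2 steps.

11.84065056

∇J = (12s³ - 12st + 2s - 2, -6s² + 6t)
Step 1: at (-1, 2.5), ∇J = (14, 9) → (-1, 2.5) − 0.05·(14, 9) = (-1.7, 2.05)
Step 2: at (-1.7, 2.05), ∇J = (-22.536, -5.04) → (-1.7, 2.05) − 0.05·(-22.536, -5.04) = (-0.5732, 2.302)
∂J/∂t at (-0.5732, 2.302) = 11.84065056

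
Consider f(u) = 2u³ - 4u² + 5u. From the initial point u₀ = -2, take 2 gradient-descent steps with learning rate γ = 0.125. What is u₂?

-59.48046875

f′(u) = 6u² - 8u + 5
Step 1: f′(-2) = 45; u₁ = -2 − 0.125·45 = -7.625
Step 2: f′(-7.625) = 414.84375; u₂ = -7.625 − 0.125·414.84375 = -59.48046875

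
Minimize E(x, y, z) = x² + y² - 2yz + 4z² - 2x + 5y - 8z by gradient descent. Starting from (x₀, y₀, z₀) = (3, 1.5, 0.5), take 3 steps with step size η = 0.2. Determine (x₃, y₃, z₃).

(1.432, -0.908, 1.228)

∇E = (2x - 2, 2y - 2z + 5, -2y + 8z - 8)
(x₁, y₁, z₁) = (3, 1.5, 0.5) − 0.2·(4, 7, -7) = (2.2, 0.1, 1.9)
(x₂, y₂, z₂) = (2.2, 0.1, 1.9) − 0.2·(2.4, 1.4, 7) = (1.72, -0.18, 0.5)
(x₃, y₃, z₃) = (1.72, -0.18, 0.5) − 0.2·(1.44, 3.64, -3.64) = (1.432, -0.908, 1.228)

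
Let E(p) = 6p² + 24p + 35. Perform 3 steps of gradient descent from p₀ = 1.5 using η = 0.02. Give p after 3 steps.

-0.463584

E′(p) = 12p + 24
p₁ = 1.5 − 0.02·42 = 0.66
p₂ = 0.66 − 0.02·31.92 = 0.0216
p₃ = 0.0216 − 0.02·24.2592 = -0.463584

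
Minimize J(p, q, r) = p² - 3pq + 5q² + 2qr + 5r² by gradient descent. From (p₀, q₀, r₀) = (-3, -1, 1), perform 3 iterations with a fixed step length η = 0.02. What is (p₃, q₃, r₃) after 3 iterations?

(-2.829816, -1.022328, 0.61128)

∇J = (2p - 3q, -3p + 10q + 2r, 2q + 10r)
(p₁, q₁, r₁) = (-3, -1, 1) − 0.02·(-3, 1, 8) = (-2.94, -1.02, 0.84)
(p₂, q₂, r₂) = (-2.94, -1.02, 0.84) − 0.02·(-2.82, 0.3, 6.36) = (-2.8836, -1.026, 0.7128)
(p₃, q₃, r₃) = (-2.8836, -1.026, 0.7128) − 0.02·(-2.6892, -0.1836, 5.076) = (-2.829816, -1.022328, 0.61128)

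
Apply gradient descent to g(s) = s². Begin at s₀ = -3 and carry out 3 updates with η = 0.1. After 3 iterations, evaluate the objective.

2.359296

g′(s) = 2s
Step 1: g′(-3) = -6; s₁ = -3 − 0.1·(-6) = -2.4
Step 2: g′(-2.4) = -4.8; s₂ = -2.4 − 0.1·(-4.8) = -1.92
Step 3: g′(-1.92) = -3.84; s₃ = -1.92 − 0.1·(-3.84) = -1.536
g(-1.536) = 2.359296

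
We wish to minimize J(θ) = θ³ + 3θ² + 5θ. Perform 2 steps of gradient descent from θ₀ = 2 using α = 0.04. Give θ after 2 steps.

J′(θ) = 3θ² + 6θ + 5
Step 1: J′(2) = 29; θ₁ = 2 − 0.04·29 = 0.84
Step 2: J′(0.84) = 12.1568; θ₂ = 0.84 − 0.04·12.1568 = 0.353728

0.353728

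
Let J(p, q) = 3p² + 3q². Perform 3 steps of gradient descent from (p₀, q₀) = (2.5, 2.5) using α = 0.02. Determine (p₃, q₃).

∇J = (6p, 6q)
(p₁, q₁) = (2.5, 2.5) − 0.02·(15, 15) = (2.2, 2.2)
(p₂, q₂) = (2.2, 2.2) − 0.02·(13.2, 13.2) = (1.936, 1.936)
(p₃, q₃) = (1.936, 1.936) − 0.02·(11.616, 11.616) = (1.70368, 1.70368)

(1.70368, 1.70368)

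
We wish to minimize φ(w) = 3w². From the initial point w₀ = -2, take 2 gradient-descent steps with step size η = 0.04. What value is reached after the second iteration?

-1.1552

φ′(w) = 6w
w₁ = -2 − 0.04·(-12) = -1.52
w₂ = -1.52 − 0.04·(-9.12) = -1.1552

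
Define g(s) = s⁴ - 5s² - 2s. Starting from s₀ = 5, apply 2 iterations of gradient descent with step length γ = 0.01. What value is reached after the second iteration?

g′(s) = 4s³ - 10s - 2
Step 1: g′(5) = 448; s₁ = 5 − 0.01·448 = 0.52
Step 2: g′(0.52) = -6.637568; s₂ = 0.52 − 0.01·(-6.637568) = 0.58637568

0.58637568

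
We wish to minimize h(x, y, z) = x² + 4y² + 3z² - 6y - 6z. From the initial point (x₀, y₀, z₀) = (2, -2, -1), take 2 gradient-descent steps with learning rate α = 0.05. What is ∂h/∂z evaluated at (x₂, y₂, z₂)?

-5.88

∇h = (2x, 8y - 6, 6z - 6)
(x₁, y₁, z₁) = (2, -2, -1) − 0.05·(4, -22, -12) = (1.8, -0.9, -0.4)
(x₂, y₂, z₂) = (1.8, -0.9, -0.4) − 0.05·(3.6, -13.2, -8.4) = (1.62, -0.24, 0.02)
∂h/∂z at (1.62, -0.24, 0.02) = -5.88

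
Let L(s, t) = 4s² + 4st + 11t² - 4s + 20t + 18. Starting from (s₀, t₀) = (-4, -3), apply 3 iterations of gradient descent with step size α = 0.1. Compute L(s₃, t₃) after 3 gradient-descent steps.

566.9984

∇L = (8s + 4t - 4, 4s + 22t + 20)
(s₁, t₁) = (-4, -3) − 0.1·(-48, -62) = (0.8, 3.2)
(s₂, t₂) = (0.8, 3.2) − 0.1·(15.2, 93.6) = (-0.72, -6.16)
(s₃, t₃) = (-0.72, -6.16) − 0.1·(-34.4, -118.4) = (2.72, 5.68)
L(2.72, 5.68) = 566.9984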